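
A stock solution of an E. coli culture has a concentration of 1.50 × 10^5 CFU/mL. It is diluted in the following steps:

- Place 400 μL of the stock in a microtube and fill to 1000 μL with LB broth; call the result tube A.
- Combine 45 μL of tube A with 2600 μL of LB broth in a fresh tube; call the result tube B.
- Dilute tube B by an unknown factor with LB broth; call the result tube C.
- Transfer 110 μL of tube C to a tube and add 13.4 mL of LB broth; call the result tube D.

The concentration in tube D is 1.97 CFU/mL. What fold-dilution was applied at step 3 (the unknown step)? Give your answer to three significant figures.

4.22-fold

Step 1: 400 μL brought to 1000 μL → factor 1000/400 = 2.5
Step 2: 45 μL + 2600 μL = 2645 μL total → factor 2645/45 = 58.778
Step 3: unknown factor x
Step 4: 110 μL + 13.4 mL = 13510 μL total → factor 13510/110 = 122.82
Product of known-step factors = 18047
Overall factor = 1.50 × 10^5 CFU/mL / (1.97 CFU/mL) = 76142
x = 76142 / 18047 = 4.22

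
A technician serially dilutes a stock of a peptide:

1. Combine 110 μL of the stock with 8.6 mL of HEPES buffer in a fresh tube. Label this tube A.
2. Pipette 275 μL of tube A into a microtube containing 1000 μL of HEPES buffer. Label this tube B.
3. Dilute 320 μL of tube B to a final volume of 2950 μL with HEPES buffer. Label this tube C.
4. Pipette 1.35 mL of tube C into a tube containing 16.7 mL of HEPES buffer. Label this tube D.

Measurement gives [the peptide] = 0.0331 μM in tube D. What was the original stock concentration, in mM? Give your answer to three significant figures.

1.50 mM

Step 1: 110 μL + 8.6 mL = 8710 μL total → factor 8710/110 = 79.182
Step 2: 275 μL + 1000 μL = 1275 μL total → factor 1275/275 = 4.6364
Step 3: 320 μL brought to 2950 μL → factor 2950/320 = 9.2188
Step 4: 1.35 mL + 16.7 mL = 18.05 mL total → factor 18.05/1.35 = 13.37
Overall dilution factor = 79.182 × 4.6364 × 9.2188 × 13.37 = 45250
Stock = 0.0331 μM × 45250 = 1498 μM = 1.50 mM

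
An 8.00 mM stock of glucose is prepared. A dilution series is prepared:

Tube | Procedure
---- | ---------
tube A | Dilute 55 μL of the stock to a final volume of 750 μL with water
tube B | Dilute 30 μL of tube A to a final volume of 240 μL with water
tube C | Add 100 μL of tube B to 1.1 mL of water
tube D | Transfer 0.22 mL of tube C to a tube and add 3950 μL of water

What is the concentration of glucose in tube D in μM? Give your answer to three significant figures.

Step 1: 55 μL brought to 750 μL → factor 750/55 = 13.636
Step 2: 30 μL brought to 240 μL → factor 240/30 = 8
Step 3: 100 μL + 1.1 mL = 1200 μL total → factor 1200/100 = 12
Step 4: 0.22 mL + 3950 μL = 4.17 mL total → factor 4.17/0.22 = 18.955
Overall dilution factor = 13.636 × 8 × 12 × 18.955 = 24813
Final = 8.00 mM / 24813 = 0.0003224 mM = 0.322 μM

0.322 μM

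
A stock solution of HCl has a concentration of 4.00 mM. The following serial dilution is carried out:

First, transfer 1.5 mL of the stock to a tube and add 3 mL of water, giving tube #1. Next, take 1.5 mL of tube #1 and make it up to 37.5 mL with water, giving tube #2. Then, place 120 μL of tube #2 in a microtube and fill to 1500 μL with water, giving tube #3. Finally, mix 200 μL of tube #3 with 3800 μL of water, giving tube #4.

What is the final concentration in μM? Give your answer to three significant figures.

Step 1: 1.5 mL + 3 mL = 4.5 mL total → factor 4.5/1.5 = 3
Step 2: 1.5 mL brought to 37.5 mL → factor 37.5/1.5 = 25
Step 3: 120 μL brought to 1500 μL → factor 1500/120 = 12.5
Step 4: 200 μL + 3800 μL = 4000 μL total → factor 4000/200 = 20
Overall dilution factor = 3 × 25 × 12.5 × 20 = 18750
Final = 4.00 mM / 18750 = 0.0002133 mM = 0.213 μM

0.213 μM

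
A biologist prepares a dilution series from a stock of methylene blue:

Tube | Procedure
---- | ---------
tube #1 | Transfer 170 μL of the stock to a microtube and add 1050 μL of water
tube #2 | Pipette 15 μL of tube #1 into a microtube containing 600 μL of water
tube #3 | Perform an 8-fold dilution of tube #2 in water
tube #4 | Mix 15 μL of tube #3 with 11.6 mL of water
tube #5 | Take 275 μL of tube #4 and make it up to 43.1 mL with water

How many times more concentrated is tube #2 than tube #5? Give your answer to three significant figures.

9.71 × 10^5

Step 1: 170 μL + 1050 μL = 1220 μL total → factor 1220/170 = 7.1765
Step 2: 15 μL + 600 μL = 615 μL total → factor 615/15 = 41
Step 3: 8-fold → factor 8
Step 4: 15 μL + 11.6 mL = 11615 μL total → factor 11615/15 = 774.33
Step 5: 275 μL brought to 43.1 mL → factor 43100/275 = 156.73
Dilution factor to tube #2 = 294.24; to tube #5 = 2.8567 × 10^8
[tube #2]/[tube #5] = (factor to tube #5)/(factor to tube #2) = 2.8567 × 10^8/294.24 = 9.71 × 10^5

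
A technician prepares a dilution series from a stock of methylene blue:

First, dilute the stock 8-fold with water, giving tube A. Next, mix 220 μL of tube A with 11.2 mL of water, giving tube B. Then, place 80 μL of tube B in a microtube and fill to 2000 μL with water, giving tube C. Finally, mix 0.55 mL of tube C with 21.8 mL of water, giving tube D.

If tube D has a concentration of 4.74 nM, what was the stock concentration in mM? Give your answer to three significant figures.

Step 1: 8-fold → factor 8
Step 2: 220 μL + 11.2 mL = 11420 μL total → factor 11420/220 = 51.909
Step 3: 80 μL brought to 2000 μL → factor 2000/80 = 25
Step 4: 0.55 mL + 21.8 mL = 22.35 mL total → factor 22.35/0.55 = 40.636
Overall dilution factor = 8 × 51.909 × 25 × 40.636 = 4.2188 × 10^5
Stock = 4.74 nM × 4.2188 × 10^5 = 2.000 × 10^6 nM = 2.00 mM

2.00 mM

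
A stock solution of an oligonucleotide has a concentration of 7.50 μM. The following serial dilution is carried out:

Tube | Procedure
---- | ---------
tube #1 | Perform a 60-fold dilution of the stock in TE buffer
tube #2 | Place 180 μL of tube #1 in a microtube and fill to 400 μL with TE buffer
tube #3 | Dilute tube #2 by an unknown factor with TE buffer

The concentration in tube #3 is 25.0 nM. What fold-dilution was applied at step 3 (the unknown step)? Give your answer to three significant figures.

Step 1: 60-fold → factor 60
Step 2: 180 μL brought to 400 μL → factor 400/180 = 2.2222
Step 3: unknown factor x
Product of known-step factors = 133.33
Overall factor = 7.50 μM / (25.0 nM) = 300
x = 300 / 133.33 = 2.25

2.25-fold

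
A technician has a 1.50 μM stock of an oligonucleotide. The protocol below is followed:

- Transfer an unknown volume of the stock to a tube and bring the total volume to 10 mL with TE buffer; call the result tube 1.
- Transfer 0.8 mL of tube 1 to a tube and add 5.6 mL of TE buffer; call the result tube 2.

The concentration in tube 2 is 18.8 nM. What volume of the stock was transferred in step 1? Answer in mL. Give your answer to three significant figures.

Step 1: v brought to 10 mL → factor = 10 mL/v
Step 2: 0.8 mL + 5.6 mL = 6.4 mL total → factor 6.4/0.8 = 8
Product of known-step factors = 8
Overall factor = 1.50 μM / (18.8 nM) = 79.787
Step-1 factor = 79.787 / 8 = 9.9734
v = 10 mL / 9.9734 = 1.00 mL

1.00 mL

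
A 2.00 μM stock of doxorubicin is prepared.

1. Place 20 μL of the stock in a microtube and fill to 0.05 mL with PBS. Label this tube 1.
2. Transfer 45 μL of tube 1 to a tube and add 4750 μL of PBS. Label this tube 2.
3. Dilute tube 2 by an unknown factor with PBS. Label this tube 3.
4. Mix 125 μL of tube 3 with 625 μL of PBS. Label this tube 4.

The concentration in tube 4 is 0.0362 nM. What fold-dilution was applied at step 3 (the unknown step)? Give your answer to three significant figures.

Step 1: 20 μL brought to 0.05 mL → factor 50/20 = 2.5
Step 2: 45 μL + 4750 μL = 4795 μL total → factor 4795/45 = 106.56
Step 3: unknown factor x
Step 4: 125 μL + 625 μL = 750 μL total → factor 750/125 = 6
Product of known-step factors = 1598.3
Overall factor = 2.00 μM / (0.0362 nM) = 55249
x = 55249 / 1598.3 = 34.6

34.6-fold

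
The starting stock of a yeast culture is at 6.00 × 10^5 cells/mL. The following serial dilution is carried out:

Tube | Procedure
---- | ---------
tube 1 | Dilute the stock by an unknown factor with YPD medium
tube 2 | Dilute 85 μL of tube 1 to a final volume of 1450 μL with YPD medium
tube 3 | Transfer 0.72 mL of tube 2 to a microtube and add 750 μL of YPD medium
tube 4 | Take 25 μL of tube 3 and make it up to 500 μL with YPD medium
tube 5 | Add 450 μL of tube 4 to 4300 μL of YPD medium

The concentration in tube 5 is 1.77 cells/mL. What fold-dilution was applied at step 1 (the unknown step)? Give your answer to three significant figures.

46.1-fold

Step 1: unknown factor x
Step 2: 85 μL brought to 1450 μL → factor 1450/85 = 17.059
Step 3: 0.72 mL + 750 μL = 1.47 mL total → factor 1.47/0.72 = 2.0417
Step 4: 25 μL brought to 500 μL → factor 500/25 = 20
Step 5: 450 μL + 4300 μL = 4750 μL total → factor 4750/450 = 10.556
Product of known-step factors = 7352.7
Overall factor = 6.00 × 10^5 cells/mL / (1.77 cells/mL) = 3.3898 × 10^5
x = 3.3898 × 10^5 / 7352.7 = 46.1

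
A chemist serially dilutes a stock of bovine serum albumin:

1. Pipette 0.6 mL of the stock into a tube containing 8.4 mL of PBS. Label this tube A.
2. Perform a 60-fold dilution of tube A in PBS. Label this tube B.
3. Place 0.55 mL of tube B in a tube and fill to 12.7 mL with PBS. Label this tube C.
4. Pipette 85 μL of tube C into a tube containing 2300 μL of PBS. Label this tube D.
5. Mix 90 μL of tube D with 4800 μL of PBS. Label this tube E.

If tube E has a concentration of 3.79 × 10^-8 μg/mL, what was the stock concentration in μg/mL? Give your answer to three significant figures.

1.20 μg/mL

Step 1: 0.6 mL + 8.4 mL = 9 mL total → factor 9/0.6 = 15
Step 2: 60-fold → factor 60
Step 3: 0.55 mL brought to 12.7 mL → factor 12.7/0.55 = 23.091
Step 4: 85 μL + 2300 μL = 2385 μL total → factor 2385/85 = 28.059
Step 5: 90 μL + 4800 μL = 4890 μL total → factor 4890/90 = 54.333
Overall dilution factor = 15 × 60 × 23.091 × 28.059 × 54.333 = 3.1682 × 10^7
Stock = 3.79 × 10^-8 μg/mL × 3.1682 × 10^7 = 1.20 μg/mL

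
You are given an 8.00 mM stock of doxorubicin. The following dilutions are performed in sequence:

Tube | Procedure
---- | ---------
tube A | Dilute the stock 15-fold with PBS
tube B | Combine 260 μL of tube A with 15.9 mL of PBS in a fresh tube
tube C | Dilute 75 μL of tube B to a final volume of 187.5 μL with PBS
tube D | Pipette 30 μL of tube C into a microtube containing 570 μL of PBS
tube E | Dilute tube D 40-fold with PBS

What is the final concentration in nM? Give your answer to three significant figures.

Step 1: 15-fold → factor 15
Step 2: 260 μL + 15.9 mL = 16160 μL total → factor 16160/260 = 62.154
Step 3: 75 μL brought to 187.5 μL → factor 187.5/75 = 2.5
Step 4: 30 μL + 570 μL = 600 μL total → factor 600/30 = 20
Step 5: 40-fold → factor 40
Overall dilution factor = 15 × 62.154 × 2.5 × 20 × 40 = 1.8646 × 10^6
Final = 8.00 mM / 1.8646 × 10^6 = 4.290 × 10^-6 mM = 4.29 nM

4.29 nM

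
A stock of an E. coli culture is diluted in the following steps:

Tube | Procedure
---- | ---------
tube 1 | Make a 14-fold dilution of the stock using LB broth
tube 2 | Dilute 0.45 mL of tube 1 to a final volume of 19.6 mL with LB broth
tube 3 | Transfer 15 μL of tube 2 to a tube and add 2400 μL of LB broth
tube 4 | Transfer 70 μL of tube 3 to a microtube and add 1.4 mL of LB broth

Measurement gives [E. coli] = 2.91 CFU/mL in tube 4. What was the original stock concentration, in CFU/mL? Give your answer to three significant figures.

Step 1: 14-fold → factor 14
Step 2: 0.45 mL brought to 19.6 mL → factor 19.6/0.45 = 43.556
Step 3: 15 μL + 2400 μL = 2415 μL total → factor 2415/15 = 161
Step 4: 70 μL + 1.4 mL = 1470 μL total → factor 1470/70 = 21
Overall dilution factor = 14 × 43.556 × 161 × 21 = 2.0617 × 10^6
Stock = 2.91 CFU/mL × 2.0617 × 10^6 = 6.00 × 10^6 CFU/mL

6.00 × 10^6 CFU/mL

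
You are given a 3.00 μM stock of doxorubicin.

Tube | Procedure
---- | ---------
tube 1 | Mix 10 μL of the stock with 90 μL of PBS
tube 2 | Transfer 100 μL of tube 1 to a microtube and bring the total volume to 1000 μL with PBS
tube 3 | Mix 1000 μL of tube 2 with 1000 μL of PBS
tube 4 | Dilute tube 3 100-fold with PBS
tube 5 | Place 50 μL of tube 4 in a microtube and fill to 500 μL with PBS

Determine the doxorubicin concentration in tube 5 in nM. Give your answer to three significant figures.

0.0150 nM

Step 1: 10 μL + 90 μL = 100 μL total → factor 100/10 = 10
Step 2: 100 μL brought to 1000 μL → factor 1000/100 = 10
Step 3: 1000 μL + 1000 μL = 2000 μL total → factor 2000/1000 = 2
Step 4: 100-fold → factor 100
Step 5: 50 μL brought to 500 μL → factor 500/50 = 10
Overall dilution factor = 10 × 10 × 2 × 100 × 10 = 2 × 10^5
Final = 3.00 μM / 2 × 10^5 = 1.500 × 10^-5 μM = 0.0150 nM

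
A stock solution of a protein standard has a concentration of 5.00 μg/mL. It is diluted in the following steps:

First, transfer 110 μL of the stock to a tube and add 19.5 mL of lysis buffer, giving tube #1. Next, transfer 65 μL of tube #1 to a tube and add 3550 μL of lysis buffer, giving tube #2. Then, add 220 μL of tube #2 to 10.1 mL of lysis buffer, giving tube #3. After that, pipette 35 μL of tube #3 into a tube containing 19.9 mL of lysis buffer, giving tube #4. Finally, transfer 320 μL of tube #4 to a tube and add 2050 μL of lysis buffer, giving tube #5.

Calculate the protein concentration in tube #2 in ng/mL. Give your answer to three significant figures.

Step 1: 110 μL + 19.5 mL = 19610 μL total → factor 19610/110 = 178.27
Step 2: 65 μL + 3550 μL = 3615 μL total → factor 3615/65 = 55.615
Dilution factor through tube #2 = 178.27 × 55.615 = 9914.7
[tube #2] = 5.00 μg/mL / 9914.7 = 0.0005043 μg/mL = 0.504 ng/mL

0.504 ng/mL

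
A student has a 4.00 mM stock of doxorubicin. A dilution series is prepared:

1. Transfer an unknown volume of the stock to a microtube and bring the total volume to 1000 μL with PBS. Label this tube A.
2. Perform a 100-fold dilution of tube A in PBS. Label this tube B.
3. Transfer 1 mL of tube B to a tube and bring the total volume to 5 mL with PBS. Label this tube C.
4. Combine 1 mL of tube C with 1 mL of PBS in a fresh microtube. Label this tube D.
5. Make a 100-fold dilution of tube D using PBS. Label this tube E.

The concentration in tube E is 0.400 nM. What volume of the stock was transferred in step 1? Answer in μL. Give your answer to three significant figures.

Step 1: v brought to 1000 μL → factor = 1000 μL/v
Step 2: 100-fold → factor 100
Step 3: 1 mL brought to 5 mL → factor 5/1 = 5
Step 4: 1 mL + 1 mL = 2 mL total → factor 2/1 = 2
Step 5: 100-fold → factor 100
Product of known-step factors = 1 × 10^5
Overall factor = 4.00 mM / (0.400 nM) = 1 × 10^7
Step-1 factor = 1 × 10^7 / 1 × 10^5 = 100
v = 1000 μL / 100 = 10.0 μL

10.0 μL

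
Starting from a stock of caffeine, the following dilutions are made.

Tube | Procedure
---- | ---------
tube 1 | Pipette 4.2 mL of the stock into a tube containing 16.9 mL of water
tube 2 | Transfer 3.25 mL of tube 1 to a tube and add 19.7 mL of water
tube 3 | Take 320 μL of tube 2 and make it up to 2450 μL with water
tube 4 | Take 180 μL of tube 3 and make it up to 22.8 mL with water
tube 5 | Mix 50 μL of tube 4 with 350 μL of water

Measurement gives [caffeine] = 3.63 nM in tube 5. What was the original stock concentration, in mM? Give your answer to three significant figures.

Step 1: 4.2 mL + 16.9 mL = 21.1 mL total → factor 21.1/4.2 = 5.0238
Step 2: 3.25 mL + 19.7 mL = 22.95 mL total → factor 22.95/3.25 = 7.0615
Step 3: 320 μL brought to 2450 μL → factor 2450/320 = 7.6562
Step 4: 180 μL brought to 22.8 mL → factor 22800/180 = 126.67
Step 5: 50 μL + 350 μL = 400 μL total → factor 400/50 = 8
Overall dilution factor = 5.0238 × 7.0615 × 7.6562 × 126.67 × 8 = 2.7523 × 10^5
Stock = 3.63 nM × 2.7523 × 10^5 = 9.991 × 10^5 nM = 0.999 mM

0.999 mM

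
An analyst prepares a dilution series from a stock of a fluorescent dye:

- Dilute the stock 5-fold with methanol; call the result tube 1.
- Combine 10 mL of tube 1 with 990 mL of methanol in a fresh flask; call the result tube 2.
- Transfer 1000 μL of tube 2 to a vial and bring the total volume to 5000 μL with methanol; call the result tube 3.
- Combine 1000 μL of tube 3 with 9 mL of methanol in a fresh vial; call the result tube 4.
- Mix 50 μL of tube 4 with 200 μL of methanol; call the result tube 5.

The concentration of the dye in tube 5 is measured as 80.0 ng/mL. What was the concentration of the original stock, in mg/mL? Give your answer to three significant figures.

Step 1: 5-fold → factor 5
Step 2: 10 mL + 990 mL = 1000 mL total → factor 1000/10 = 100
Step 3: 1000 μL brought to 5000 μL → factor 5000/1000 = 5
Step 4: 1000 μL + 9 mL = 10000 μL total → factor 10000/1000 = 10
Step 5: 50 μL + 200 μL = 250 μL total → factor 250/50 = 5
Overall dilution factor = 5 × 100 × 5 × 10 × 5 = 1.25 × 10^5
Stock = 80.0 ng/mL × 1.25 × 10^5 = 1.000 × 10^7 ng/mL = 10.0 mg/mL

10.0 mg/mL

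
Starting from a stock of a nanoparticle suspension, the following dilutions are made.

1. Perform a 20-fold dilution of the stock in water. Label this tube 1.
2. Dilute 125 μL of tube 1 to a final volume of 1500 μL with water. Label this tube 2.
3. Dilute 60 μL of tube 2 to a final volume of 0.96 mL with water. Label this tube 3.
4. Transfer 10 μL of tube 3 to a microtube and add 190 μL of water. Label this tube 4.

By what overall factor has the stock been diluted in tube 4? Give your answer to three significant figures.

Step 1: 20-fold → factor 20
Step 2: 125 μL brought to 1500 μL → factor 1500/125 = 12
Step 3: 60 μL brought to 0.96 mL → factor 960/60 = 16
Step 4: 10 μL + 190 μL = 200 μL total → factor 200/10 = 20
Overall dilution factor = 20 × 12 × 16 × 20 = 76800

7.68 × 10^4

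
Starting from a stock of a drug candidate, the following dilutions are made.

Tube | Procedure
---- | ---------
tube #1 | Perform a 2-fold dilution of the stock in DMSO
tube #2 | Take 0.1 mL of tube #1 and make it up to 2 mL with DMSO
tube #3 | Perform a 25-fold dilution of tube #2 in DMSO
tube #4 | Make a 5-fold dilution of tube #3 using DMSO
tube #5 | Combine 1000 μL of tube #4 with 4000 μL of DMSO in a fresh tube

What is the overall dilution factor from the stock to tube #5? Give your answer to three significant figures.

Step 1: 2-fold → factor 2
Step 2: 0.1 mL brought to 2 mL → factor 2/0.1 = 20
Step 3: 25-fold → factor 25
Step 4: 5-fold → factor 5
Step 5: 1000 μL + 4000 μL = 5000 μL total → factor 5000/1000 = 5
Overall dilution factor = 2 × 20 × 25 × 5 × 5 = 25000

2.50 × 10^4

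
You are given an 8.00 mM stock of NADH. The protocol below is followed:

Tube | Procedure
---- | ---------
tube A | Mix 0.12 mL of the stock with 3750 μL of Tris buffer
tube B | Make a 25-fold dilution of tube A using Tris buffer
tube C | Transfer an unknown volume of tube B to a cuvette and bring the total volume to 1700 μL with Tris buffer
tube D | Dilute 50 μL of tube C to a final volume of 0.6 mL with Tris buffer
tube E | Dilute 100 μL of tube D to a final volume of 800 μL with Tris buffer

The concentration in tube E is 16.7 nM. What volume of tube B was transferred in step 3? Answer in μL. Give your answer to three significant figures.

Step 1: 0.12 mL + 3750 μL = 3.87 mL total → factor 3.87/0.12 = 32.25
Step 2: 25-fold → factor 25
Step 3: v brought to 1700 μL → factor = 1700 μL/v
Step 4: 50 μL brought to 0.6 mL → factor 600/50 = 12
Step 5: 100 μL brought to 800 μL → factor 800/100 = 8
Product of known-step factors = 77400
Overall factor = 8.00 mM / (16.7 nM) = 4.7904 × 10^5
Step-3 factor = 4.7904 × 10^5 / 77400 = 6.1892
v = 1700 μL / 6.1892 = 275 μL

275 μL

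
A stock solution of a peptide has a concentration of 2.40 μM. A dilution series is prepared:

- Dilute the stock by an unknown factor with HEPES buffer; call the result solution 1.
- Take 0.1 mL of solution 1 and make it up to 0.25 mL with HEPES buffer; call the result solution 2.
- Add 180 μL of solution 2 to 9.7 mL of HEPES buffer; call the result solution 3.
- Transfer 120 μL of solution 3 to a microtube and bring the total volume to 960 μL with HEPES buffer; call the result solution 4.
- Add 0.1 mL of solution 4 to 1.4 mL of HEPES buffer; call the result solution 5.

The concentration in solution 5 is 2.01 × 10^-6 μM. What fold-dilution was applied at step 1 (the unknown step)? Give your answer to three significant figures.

Step 1: unknown factor x
Step 2: 0.1 mL brought to 0.25 mL → factor 0.25/0.1 = 2.5
Step 3: 180 μL + 9.7 mL = 9880 μL total → factor 9880/180 = 54.889
Step 4: 120 μL brought to 960 μL → factor 960/120 = 8
Step 5: 0.1 mL + 1.4 mL = 1.5 mL total → factor 1.5/0.1 = 15
Product of known-step factors = 16467
Overall factor = 2.40 μM / (2.01 × 10^-6 μM) = 1.194 × 10^6
x = 1.194 × 10^6 / 16467 = 72.5

72.5-fold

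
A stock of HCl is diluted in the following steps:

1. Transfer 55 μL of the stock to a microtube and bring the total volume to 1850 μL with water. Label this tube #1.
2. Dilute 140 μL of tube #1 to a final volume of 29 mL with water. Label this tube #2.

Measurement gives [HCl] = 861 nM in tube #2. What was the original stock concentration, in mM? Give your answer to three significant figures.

6.00 mM

Step 1: 55 μL brought to 1850 μL → factor 1850/55 = 33.636
Step 2: 140 μL brought to 29 mL → factor 29000/140 = 207.14
Overall dilution factor = 33.636 × 207.14 = 6967.5
Stock = 861 nM × 6967.5 = 5.999 × 10^6 nM = 6.00 mM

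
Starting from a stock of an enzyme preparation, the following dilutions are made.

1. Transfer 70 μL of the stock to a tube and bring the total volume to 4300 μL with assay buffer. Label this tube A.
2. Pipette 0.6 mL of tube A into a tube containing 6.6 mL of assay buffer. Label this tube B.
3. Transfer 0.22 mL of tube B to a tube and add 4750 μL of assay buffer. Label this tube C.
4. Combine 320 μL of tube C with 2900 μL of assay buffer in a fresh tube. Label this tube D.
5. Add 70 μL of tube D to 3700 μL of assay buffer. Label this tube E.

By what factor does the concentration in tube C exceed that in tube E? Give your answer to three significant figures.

Step 1: 70 μL brought to 4300 μL → factor 4300/70 = 61.429
Step 2: 0.6 mL + 6.6 mL = 7.2 mL total → factor 7.2/0.6 = 12
Step 3: 0.22 mL + 4750 μL = 4.97 mL total → factor 4.97/0.22 = 22.591
Step 4: 320 μL + 2900 μL = 3220 μL total → factor 3220/320 = 10.062
Step 5: 70 μL + 3700 μL = 3770 μL total → factor 3770/70 = 53.857
Dilution factor to tube C = 16653; to tube E = 9.0247 × 10^6
[tube C]/[tube E] = (factor to tube E)/(factor to tube C) = 9.0247 × 10^6/16653 = 542

542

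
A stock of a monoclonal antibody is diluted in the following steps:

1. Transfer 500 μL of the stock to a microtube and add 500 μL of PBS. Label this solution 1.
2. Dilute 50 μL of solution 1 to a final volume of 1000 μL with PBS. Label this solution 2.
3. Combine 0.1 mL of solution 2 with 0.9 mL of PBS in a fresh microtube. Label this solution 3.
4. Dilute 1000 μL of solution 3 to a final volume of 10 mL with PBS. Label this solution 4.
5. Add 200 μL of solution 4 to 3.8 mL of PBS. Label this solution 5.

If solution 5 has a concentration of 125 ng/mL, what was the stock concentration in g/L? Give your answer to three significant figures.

10.0 g/L

Step 1: 500 μL + 500 μL = 1000 μL total → factor 1000/500 = 2
Step 2: 50 μL brought to 1000 μL → factor 1000/50 = 20
Step 3: 0.1 mL + 0.9 mL = 1 mL total → factor 1/0.1 = 10
Step 4: 1000 μL brought to 10 mL → factor 10000/1000 = 10
Step 5: 200 μL + 3.8 mL = 4000 μL total → factor 4000/200 = 20
Overall dilution factor = 2 × 20 × 10 × 10 × 20 = 80000
Stock = 125 ng/mL × 80000 = 1.000 × 10^7 ng/mL = 10.0 g/L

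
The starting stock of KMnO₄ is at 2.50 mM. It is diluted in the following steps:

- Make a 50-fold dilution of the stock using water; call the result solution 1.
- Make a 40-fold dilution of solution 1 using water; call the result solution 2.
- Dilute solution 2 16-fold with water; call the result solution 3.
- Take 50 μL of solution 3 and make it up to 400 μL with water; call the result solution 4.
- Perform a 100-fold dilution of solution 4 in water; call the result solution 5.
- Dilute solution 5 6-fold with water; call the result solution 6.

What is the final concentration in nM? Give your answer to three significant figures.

0.0163 nM

Step 1: 50-fold → factor 50
Step 2: 40-fold → factor 40
Step 3: 16-fold → factor 16
Step 4: 50 μL brought to 400 μL → factor 400/50 = 8
Step 5: 100-fold → factor 100
Step 6: 6-fold → factor 6
Overall dilution factor = 50 × 40 × 16 × 8 × 100 × 6 = 1.536 × 10^8
Final = 2.50 mM / 1.536 × 10^8 = 1.628 × 10^-8 mM = 0.0163 nM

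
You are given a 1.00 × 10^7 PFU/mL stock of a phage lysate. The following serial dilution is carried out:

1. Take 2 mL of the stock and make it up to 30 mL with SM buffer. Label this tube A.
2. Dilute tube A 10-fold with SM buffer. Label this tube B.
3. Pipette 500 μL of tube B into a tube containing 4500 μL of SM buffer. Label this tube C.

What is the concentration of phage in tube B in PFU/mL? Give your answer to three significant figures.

Step 1: 2 mL brought to 30 mL → factor 30/2 = 15
Step 2: 10-fold → factor 10
Dilution factor through tube B = 15 × 10 = 150
[tube B] = 1.00 × 10^7 PFU/mL / 150 = 6.67 × 10^4 PFU/mL

6.67 × 10^4 PFU/mL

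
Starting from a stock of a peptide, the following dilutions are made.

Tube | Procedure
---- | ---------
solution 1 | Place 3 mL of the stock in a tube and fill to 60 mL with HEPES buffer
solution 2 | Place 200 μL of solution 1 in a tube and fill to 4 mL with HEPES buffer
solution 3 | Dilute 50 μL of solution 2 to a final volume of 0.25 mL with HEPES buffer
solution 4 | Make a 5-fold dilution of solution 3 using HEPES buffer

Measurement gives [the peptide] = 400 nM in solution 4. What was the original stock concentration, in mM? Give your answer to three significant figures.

4.00 mM

Step 1: 3 mL brought to 60 mL → factor 60/3 = 20
Step 2: 200 μL brought to 4 mL → factor 4000/200 = 20
Step 3: 50 μL brought to 0.25 mL → factor 250/50 = 5
Step 4: 5-fold → factor 5
Overall dilution factor = 20 × 20 × 5 × 5 = 10000
Stock = 400 nM × 10000 = 4.000 × 10^6 nM = 4.00 mM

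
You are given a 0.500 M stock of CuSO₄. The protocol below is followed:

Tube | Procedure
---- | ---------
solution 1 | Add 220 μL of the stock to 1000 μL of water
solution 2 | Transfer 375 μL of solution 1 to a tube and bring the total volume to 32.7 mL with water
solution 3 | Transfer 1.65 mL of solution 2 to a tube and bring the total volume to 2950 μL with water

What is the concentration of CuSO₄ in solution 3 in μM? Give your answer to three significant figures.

578 μM

Step 1: 220 μL + 1000 μL = 1220 μL total → factor 1220/220 = 5.5455
Step 2: 375 μL brought to 32.7 mL → factor 32700/375 = 87.2
Step 3: 1.65 mL brought to 2950 μL → factor 2.95/1.65 = 1.7879
Overall dilution factor = 5.5455 × 87.2 × 1.7879 = 864.55
Final = 0.500 M / 864.55 = 0.0005783 M = 578 μM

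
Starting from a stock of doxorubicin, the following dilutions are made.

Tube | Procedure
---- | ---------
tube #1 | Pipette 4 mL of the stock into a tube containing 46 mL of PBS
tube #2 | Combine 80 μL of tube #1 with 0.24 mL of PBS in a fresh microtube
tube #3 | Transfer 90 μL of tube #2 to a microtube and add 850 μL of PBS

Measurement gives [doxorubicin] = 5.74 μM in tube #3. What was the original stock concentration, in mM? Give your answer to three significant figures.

3.00 mM

Step 1: 4 mL + 46 mL = 50 mL total → factor 50/4 = 12.5
Step 2: 80 μL + 0.24 mL = 320 μL total → factor 320/80 = 4
Step 3: 90 μL + 850 μL = 940 μL total → factor 940/90 = 10.444
Overall dilution factor = 12.5 × 4 × 10.444 = 522.22
Stock = 5.74 μM × 522.22 = 2998 μM = 3.00 mM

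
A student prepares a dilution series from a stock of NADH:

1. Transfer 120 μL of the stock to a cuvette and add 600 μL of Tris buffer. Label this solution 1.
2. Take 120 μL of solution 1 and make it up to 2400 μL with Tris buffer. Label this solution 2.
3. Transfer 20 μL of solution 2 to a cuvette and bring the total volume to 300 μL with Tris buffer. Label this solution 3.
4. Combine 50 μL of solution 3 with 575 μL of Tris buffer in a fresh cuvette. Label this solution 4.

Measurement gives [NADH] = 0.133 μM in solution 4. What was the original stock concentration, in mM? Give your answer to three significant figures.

Step 1: 120 μL + 600 μL = 720 μL total → factor 720/120 = 6
Step 2: 120 μL brought to 2400 μL → factor 2400/120 = 20
Step 3: 20 μL brought to 300 μL → factor 300/20 = 15
Step 4: 50 μL + 575 μL = 625 μL total → factor 625/50 = 12.5
Overall dilution factor = 6 × 20 × 15 × 12.5 = 22500
Stock = 0.133 μM × 22500 = 2992 μM = 2.99 mM

2.99 mM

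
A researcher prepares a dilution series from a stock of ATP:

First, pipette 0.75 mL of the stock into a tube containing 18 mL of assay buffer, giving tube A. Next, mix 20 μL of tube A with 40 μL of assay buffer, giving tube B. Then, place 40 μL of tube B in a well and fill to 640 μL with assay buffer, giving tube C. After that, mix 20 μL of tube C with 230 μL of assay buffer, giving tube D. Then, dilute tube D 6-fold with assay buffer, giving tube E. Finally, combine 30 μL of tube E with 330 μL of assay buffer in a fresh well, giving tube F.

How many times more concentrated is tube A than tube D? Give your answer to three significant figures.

Step 1: 0.75 mL + 18 mL = 18.75 mL total → factor 18.75/0.75 = 25
Step 2: 20 μL + 40 μL = 60 μL total → factor 60/20 = 3
Step 3: 40 μL brought to 640 μL → factor 640/40 = 16
Step 4: 20 μL + 230 μL = 250 μL total → factor 250/20 = 12.5
Dilution factor to tube A = 25; to tube D = 15000
[tube A]/[tube D] = (factor to tube D)/(factor to tube A) = 15000/25 = 600

600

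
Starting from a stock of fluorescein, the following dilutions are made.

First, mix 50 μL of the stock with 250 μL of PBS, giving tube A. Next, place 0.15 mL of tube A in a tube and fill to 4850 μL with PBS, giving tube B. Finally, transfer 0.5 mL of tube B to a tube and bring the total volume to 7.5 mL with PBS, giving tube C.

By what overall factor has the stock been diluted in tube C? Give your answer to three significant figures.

2.91 × 10^3

Step 1: 50 μL + 250 μL = 300 μL total → factor 300/50 = 6
Step 2: 0.15 mL brought to 4850 μL → factor 4.85/0.15 = 32.333
Step 3: 0.5 mL brought to 7.5 mL → factor 7.5/0.5 = 15
Overall dilution factor = 6 × 32.333 × 15 = 2910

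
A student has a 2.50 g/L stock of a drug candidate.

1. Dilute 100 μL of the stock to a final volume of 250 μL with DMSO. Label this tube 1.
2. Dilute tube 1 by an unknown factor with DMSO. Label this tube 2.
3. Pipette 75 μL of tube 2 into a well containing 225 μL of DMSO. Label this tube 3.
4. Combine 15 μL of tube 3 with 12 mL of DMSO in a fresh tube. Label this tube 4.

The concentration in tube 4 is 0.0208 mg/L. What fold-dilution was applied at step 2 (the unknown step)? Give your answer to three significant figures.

15.0-fold

Step 1: 100 μL brought to 250 μL → factor 250/100 = 2.5
Step 2: unknown factor x
Step 3: 75 μL + 225 μL = 300 μL total → factor 300/75 = 4
Step 4: 15 μL + 12 mL = 12015 μL total → factor 12015/15 = 801
Product of known-step factors = 8010
Overall factor = 2.50 g/L / (0.0208 mg/L) = 1.2019 × 10^5
x = 1.2019 × 10^5 / 8010 = 15.0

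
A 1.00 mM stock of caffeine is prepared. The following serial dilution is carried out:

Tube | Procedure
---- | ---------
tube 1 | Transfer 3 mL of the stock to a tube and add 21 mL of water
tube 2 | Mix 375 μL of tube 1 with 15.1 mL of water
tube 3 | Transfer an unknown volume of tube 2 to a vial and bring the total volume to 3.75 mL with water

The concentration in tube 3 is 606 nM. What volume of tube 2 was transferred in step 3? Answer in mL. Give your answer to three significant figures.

Step 1: 3 mL + 21 mL = 24 mL total → factor 24/3 = 8
Step 2: 375 μL + 15.1 mL = 15475 μL total → factor 15475/375 = 41.267
Step 3: v brought to 3.75 mL → factor = 3.75 mL/v
Product of known-step factors = 330.13
Overall factor = 1.00 mM / (606 nM) = 1650.2
Step-3 factor = 1650.2 / 330.13 = 4.9985
v = 3.75 mL / 4.9985 = 0.750 mL

0.750 mL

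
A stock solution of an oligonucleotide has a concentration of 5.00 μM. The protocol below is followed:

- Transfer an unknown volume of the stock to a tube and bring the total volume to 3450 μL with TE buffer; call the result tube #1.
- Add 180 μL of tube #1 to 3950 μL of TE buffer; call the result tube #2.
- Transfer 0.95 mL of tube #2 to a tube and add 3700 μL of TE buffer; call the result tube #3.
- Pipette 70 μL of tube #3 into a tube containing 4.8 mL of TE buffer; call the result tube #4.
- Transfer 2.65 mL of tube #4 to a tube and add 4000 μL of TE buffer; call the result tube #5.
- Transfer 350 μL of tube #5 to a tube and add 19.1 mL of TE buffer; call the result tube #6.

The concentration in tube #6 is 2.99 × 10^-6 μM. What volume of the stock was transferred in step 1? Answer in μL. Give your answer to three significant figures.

Step 1: v brought to 3450 μL → factor = 3450 μL/v
Step 2: 180 μL + 3950 μL = 4130 μL total → factor 4130/180 = 22.944
Step 3: 0.95 mL + 3700 μL = 4.65 mL total → factor 4.65/0.95 = 4.8947
Step 4: 70 μL + 4.8 mL = 4870 μL total → factor 4870/70 = 69.571
Step 5: 2.65 mL + 4000 μL = 6.65 mL total → factor 6.65/2.65 = 2.5094
Step 6: 350 μL + 19.1 mL = 19450 μL total → factor 19450/350 = 55.571
Product of known-step factors = 1.0896 × 10^6
Overall factor = 5.00 μM / (2.99 × 10^-6 μM) = 1.6722 × 10^6
Step-1 factor = 1.6722 × 10^6 / 1.0896 × 10^6 = 1.5347
v = 3450 μL / 1.5347 = 2.25 × 10^3 μL

2.25 × 10^3 μL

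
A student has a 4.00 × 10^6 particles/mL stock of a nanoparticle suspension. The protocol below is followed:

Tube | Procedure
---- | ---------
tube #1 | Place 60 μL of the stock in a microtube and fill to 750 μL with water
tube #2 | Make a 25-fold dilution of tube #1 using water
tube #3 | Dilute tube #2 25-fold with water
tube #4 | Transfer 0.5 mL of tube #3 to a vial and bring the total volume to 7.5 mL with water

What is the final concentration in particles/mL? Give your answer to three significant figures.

Step 1: 60 μL brought to 750 μL → factor 750/60 = 12.5
Step 2: 25-fold → factor 25
Step 3: 25-fold → factor 25
Step 4: 0.5 mL brought to 7.5 mL → factor 7.5/0.5 = 15
Overall dilution factor = 12.5 × 25 × 25 × 15 = 1.1719 × 10^5
Final = 4.00 × 10^6 particles/mL / 1.1719 × 10^5 = 34.1 particles/mL

34.1 particles/mL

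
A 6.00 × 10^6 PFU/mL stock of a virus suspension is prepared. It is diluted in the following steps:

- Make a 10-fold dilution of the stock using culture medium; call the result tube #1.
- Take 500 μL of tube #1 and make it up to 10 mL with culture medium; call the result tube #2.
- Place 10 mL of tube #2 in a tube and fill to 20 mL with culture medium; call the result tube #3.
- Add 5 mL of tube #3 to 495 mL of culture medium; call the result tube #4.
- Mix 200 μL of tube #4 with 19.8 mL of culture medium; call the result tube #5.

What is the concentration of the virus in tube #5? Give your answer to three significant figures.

Step 1: 10-fold → factor 10
Step 2: 500 μL brought to 10 mL → factor 10000/500 = 20
Step 3: 10 mL brought to 20 mL → factor 20/10 = 2
Step 4: 5 mL + 495 mL = 500 mL total → factor 500/5 = 100
Step 5: 200 μL + 19.8 mL = 20000 μL total → factor 20000/200 = 100
Overall dilution factor = 10 × 20 × 2 × 100 × 100 = 4 × 10^6
Final = 6.00 × 10^6 PFU/mL / 4 × 10^6 = 1.50 PFU/mL

1.50 PFU/mL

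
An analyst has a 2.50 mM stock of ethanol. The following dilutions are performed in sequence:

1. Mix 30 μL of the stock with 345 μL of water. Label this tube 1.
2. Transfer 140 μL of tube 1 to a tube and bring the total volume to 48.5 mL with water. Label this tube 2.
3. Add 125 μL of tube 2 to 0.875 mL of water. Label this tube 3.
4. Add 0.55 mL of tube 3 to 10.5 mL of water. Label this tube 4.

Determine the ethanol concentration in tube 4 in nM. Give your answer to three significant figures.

Step 1: 30 μL + 345 μL = 375 μL total → factor 375/30 = 12.5
Step 2: 140 μL brought to 48.5 mL → factor 48500/140 = 346.43
Step 3: 125 μL + 0.875 mL = 1000 μL total → factor 1000/125 = 8
Step 4: 0.55 mL + 10.5 mL = 11.05 mL total → factor 11.05/0.55 = 20.091
Overall dilution factor = 12.5 × 346.43 × 8 × 20.091 = 6.9601 × 10^5
Final = 2.50 mM / 6.9601 × 10^5 = 3.592 × 10^-6 mM = 3.59 nM

3.59 nM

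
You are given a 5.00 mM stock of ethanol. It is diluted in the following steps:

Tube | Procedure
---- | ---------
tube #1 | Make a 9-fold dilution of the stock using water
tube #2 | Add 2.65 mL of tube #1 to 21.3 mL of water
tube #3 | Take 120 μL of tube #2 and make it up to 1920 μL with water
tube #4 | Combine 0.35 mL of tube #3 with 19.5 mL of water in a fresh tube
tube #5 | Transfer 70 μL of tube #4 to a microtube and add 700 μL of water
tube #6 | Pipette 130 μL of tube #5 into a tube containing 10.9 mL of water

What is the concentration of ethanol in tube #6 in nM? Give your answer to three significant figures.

0.0726 nM

Step 1: 9-fold → factor 9
Step 2: 2.65 mL + 21.3 mL = 23.95 mL total → factor 23.95/2.65 = 9.0377
Step 3: 120 μL brought to 1920 μL → factor 1920/120 = 16
Step 4: 0.35 mL + 19.5 mL = 19.85 mL total → factor 19.85/0.35 = 56.714
Step 5: 70 μL + 700 μL = 770 μL total → factor 770/70 = 11
Step 6: 130 μL + 10.9 mL = 11030 μL total → factor 11030/130 = 84.846
Overall dilution factor = 9 × 9.0377 × 16 × 56.714 × 11 × 84.846 = 6.8887 × 10^7
Final = 5.00 mM / 6.8887 × 10^7 = 7.258 × 10^-8 mM = 0.0726 nM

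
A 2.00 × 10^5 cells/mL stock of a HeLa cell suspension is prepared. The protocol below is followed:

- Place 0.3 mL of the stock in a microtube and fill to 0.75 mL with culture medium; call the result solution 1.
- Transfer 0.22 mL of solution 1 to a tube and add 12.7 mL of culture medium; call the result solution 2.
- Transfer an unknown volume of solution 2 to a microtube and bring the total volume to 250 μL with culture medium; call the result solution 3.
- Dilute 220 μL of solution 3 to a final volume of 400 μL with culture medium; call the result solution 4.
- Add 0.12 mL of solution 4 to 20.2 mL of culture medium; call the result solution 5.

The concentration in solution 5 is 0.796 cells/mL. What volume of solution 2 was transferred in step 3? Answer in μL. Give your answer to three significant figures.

Step 1: 0.3 mL brought to 0.75 mL → factor 0.75/0.3 = 2.5
Step 2: 0.22 mL + 12.7 mL = 12.92 mL total → factor 12.92/0.22 = 58.727
Step 3: v brought to 250 μL → factor = 250 μL/v
Step 4: 220 μL brought to 400 μL → factor 400/220 = 1.8182
Step 5: 0.12 mL + 20.2 mL = 20.32 mL total → factor 20.32/0.12 = 169.33
Product of known-step factors = 45202
Overall factor = 2.00 × 10^5 cells/mL / (0.796 cells/mL) = 2.5126 × 10^5
Step-3 factor = 2.5126 × 10^5 / 45202 = 5.5585
v = 250 μL / 5.5585 = 45.0 μL

45.0 μL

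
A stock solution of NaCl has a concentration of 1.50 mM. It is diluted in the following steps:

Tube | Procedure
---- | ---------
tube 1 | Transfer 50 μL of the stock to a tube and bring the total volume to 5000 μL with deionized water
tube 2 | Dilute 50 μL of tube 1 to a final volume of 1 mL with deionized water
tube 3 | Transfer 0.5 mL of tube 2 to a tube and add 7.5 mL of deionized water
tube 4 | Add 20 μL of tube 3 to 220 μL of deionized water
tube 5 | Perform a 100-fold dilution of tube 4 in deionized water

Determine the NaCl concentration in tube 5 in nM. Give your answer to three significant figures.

Step 1: 50 μL brought to 5000 μL → factor 5000/50 = 100
Step 2: 50 μL brought to 1 mL → factor 1000/50 = 20
Step 3: 0.5 mL + 7.5 mL = 8 mL total → factor 8/0.5 = 16
Step 4: 20 μL + 220 μL = 240 μL total → factor 240/20 = 12
Step 5: 100-fold → factor 100
Overall dilution factor = 100 × 20 × 16 × 12 × 100 = 3.84 × 10^7
Final = 1.50 mM / 3.84 × 10^7 = 3.906 × 10^-8 mM = 0.0391 nM

0.0391 nM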